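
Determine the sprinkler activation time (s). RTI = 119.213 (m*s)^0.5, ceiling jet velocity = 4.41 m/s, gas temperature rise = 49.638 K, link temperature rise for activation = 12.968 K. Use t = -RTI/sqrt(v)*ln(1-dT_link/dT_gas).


dT_link/dT_gas = 0.26125
ln(1 - 0.26125) = -0.30280
t = -119.213 / sqrt(4.41) * -0.30280 = 17.189 s

17.189 s


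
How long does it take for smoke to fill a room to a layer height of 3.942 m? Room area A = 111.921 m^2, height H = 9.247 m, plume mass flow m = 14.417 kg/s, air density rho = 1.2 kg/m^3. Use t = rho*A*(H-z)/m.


H - z = 5.305 m
t = 1.2 * 111.921 * 5.305 / 14.417 = 49.420 s

49.420 s


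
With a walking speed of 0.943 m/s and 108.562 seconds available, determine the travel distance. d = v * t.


d = 0.943 * 108.562 = 102.37 m

102.37 m


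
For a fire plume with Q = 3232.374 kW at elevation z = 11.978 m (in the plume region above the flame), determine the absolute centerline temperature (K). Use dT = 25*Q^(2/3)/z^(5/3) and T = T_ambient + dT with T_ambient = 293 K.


Q^(2/3) = 218.62
z^(5/3) = 62.706
dT = 25 * 218.62 / 62.706 = 87.159 K
T = 293 + 87.159 = 380.16 K

380.16 K


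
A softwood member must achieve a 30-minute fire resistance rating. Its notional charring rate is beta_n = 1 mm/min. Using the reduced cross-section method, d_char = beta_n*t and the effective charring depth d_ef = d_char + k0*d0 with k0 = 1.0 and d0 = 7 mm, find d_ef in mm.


d_char = 1 * 30 = 30 mm
d_ef = 30 + 1.0*7 = 37 mm

37 mm


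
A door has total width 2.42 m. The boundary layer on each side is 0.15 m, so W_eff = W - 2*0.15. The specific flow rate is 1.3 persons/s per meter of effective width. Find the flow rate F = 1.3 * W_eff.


W_eff = 2.42 - 0.30 = 2.12 m
F = 1.3 * 2.12 = 2.756 persons/s

2.756 persons/s


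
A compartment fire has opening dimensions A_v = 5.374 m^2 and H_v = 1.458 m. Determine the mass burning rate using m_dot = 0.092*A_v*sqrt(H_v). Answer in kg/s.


sqrt(H_v) = 1.2075
m_dot = 0.092 * 5.374 * 1.2075 = 0.59699 kg/s

0.59699 kg/s


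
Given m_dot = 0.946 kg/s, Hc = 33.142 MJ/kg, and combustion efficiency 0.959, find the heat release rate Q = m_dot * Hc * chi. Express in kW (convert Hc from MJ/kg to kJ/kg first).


Hc = 33.142 MJ/kg = 33.142 * 1000 kJ/kg = 33142 kJ/kg
Q = 0.946 kg/s * 33142 kJ/kg * 0.959 = 30067 kW

30067 kW


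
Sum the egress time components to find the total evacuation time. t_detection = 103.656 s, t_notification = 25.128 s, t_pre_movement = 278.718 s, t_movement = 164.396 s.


Total = 103.656 + 25.128 + 278.718 + 164.396 = 571.898 s

571.898 s


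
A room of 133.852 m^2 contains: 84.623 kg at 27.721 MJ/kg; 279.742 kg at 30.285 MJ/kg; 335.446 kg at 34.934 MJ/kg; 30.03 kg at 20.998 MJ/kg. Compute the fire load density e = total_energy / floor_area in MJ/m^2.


Total energy = 84.623*27.721 + 279.742*30.285 + 335.446*34.934 + 30.03*20.998
= 2345.834 + 8471.986 + 11718.47 + 630.5699
= 23166.86 MJ
e = 23166.86 / 133.852 = 173.08 MJ/m^2

173.08 MJ/m^2


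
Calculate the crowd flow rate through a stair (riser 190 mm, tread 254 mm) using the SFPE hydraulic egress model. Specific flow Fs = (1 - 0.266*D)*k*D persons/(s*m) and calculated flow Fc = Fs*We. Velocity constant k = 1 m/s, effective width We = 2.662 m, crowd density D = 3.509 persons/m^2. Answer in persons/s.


1 - 0.266*D = 1 - 0.266*3.509 = 0.066606
Fs = 0.066606 * 1 * 3.509 = 0.23372 persons/(s*m)
Fc = 0.23372 * 2.662 = 0.62216 persons/s

0.62216 persons/s


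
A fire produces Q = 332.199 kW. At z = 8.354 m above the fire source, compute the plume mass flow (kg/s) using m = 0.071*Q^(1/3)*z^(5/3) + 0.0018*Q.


Q^(1/3) = 6.9257
z^(5/3) = 34.395
First term = 0.071 * 6.9257 * 34.395 = 16.913
Second term = 0.0018 * 332.199 = 0.59796
m = 17.511 kg/s

17.511 kg/s


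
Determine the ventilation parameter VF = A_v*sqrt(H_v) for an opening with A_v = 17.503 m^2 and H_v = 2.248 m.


sqrt(H_v) = 1.4993
VF = 17.503 * 1.4993 = 26.243 m^(5/2)

26.243 m^(5/2)


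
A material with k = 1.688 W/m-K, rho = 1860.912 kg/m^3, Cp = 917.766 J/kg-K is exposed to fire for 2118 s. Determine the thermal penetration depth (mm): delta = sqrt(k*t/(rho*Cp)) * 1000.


alpha = 1.688 / (1860.912 * 917.766) = 9.8836e-07 m^2/s
alpha * t = 0.0020933
delta = sqrt(0.0020933) * 1000 = 45.753 mm

45.753 mm


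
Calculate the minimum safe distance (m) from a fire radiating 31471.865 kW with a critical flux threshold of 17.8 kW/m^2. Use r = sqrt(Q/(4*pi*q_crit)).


4*pi*q_crit = 223.68
Q/(4*pi*q_crit) = 140.70
r = sqrt(140.70) = 11.862 m

11.862 m


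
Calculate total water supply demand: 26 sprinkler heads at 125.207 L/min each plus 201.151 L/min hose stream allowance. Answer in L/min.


Sprinkler demand = 26 * 125.207 = 3255.382 L/min
Total = 3255.382 + 201.151 = 3456.533 L/min

3456.533 L/min


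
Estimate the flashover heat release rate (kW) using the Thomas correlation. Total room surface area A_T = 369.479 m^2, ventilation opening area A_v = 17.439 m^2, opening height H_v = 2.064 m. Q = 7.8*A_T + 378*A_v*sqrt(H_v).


7.8*A_T = 2881.9
sqrt(H_v) = 1.4367
378*A_v*sqrt(H_v) = 9470.4
Q = 2881.9 + 9470.4 = 12352 kW

12352 kW


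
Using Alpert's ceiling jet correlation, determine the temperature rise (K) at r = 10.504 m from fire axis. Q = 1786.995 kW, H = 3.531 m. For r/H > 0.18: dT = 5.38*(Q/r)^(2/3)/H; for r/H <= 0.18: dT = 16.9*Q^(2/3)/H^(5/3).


r/H = 10.504 / 3.531 = 2.9748
r/H > 0.18, so dT = 5.38*(Q/r)^(2/3)/H
Q/r = 170.13
(Q/r)^(2/3) = 30.703
dT = 5.38 * 30.703 / 3.531 = 46.780 K

46.780 K


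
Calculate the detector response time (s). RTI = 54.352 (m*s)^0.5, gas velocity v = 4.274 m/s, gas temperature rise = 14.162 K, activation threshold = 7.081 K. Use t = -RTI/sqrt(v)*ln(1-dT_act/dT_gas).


dT_act/dT_gas = 0.5
ln(1 - 0.5) = -0.69315
t = -54.352 / sqrt(4.274) * -0.69315 = 18.223 s

18.223 s


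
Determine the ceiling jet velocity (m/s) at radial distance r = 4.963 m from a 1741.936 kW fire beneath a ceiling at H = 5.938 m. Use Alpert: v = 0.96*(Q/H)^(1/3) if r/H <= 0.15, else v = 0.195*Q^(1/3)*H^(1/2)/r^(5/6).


r/H = 4.963 / 5.938 = 0.83580
r/H > 0.15, so v = 0.195*Q^(1/3)*H^(1/2)/r^(5/6)
Q^(1/3) = 12.032
H^(1/2) = 2.4368
r^(5/6) = 3.8000
v = 0.195 * 12.032 * 2.4368 / 3.8000 = 1.5046 m/s

1.5046 m/s


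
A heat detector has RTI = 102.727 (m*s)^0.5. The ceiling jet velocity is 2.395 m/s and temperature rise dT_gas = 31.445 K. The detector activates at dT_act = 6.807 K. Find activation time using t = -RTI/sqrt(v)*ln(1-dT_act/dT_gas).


dT_act/dT_gas = 0.21647
ln(1 - 0.21647) = -0.24395
t = -102.727 / sqrt(2.395) * -0.24395 = 16.193 s

16.193 s


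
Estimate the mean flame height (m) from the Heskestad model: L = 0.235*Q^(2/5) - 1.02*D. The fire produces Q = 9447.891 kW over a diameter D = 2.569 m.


Q^(2/5) = 38.917
0.235 * Q^(2/5) = 9.1454
1.02 * D = 2.6204
L = 6.5250 m

6.5250 m


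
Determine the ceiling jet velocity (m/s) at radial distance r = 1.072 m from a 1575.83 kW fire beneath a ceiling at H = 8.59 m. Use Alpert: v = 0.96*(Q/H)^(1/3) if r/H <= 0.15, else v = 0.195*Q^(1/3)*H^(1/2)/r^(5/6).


r/H = 1.072 / 8.59 = 0.12480
r/H <= 0.15, so v = 0.96*(Q/H)^(1/3)
Q/H = 183.45
(Q/H)^(1/3) = 5.6821
v = 0.96 * 5.6821 = 5.4548 m/s

5.4548 m/s


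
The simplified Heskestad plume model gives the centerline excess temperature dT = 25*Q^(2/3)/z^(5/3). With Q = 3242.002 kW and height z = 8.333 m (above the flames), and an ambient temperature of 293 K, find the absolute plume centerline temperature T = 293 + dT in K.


Q^(2/3) = 219.05
z^(5/3) = 34.251
dT = 25 * 219.05 / 34.251 = 159.89 K
T = 293 + 159.89 = 452.89 K

452.89 K


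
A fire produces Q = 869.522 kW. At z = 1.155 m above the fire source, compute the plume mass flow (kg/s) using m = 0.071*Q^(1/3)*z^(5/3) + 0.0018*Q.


Q^(1/3) = 9.5447
z^(5/3) = 1.2715
First term = 0.071 * 9.5447 * 1.2715 = 0.86163
Second term = 0.0018 * 869.522 = 1.5651
m = 2.4268 kg/s

2.4268 kg/s


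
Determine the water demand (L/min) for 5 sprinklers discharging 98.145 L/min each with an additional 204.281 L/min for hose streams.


Sprinkler demand = 5 * 98.145 = 490.725 L/min
Total = 490.725 + 204.281 = 695.006 L/min

695.006 L/min


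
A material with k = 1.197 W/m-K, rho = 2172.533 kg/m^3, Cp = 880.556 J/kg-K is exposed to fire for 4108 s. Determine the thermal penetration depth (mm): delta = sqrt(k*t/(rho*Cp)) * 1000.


alpha = 1.197 / (2172.533 * 880.556) = 6.2571e-07 m^2/s
alpha * t = 0.0025704
delta = sqrt(0.0025704) * 1000 = 50.699 mm

50.699 mm


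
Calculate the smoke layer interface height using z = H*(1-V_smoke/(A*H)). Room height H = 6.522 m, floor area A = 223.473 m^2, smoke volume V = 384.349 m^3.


V/(A*H) = 0.26371
1 - 0.26371 = 0.73629
z = 6.522 * 0.73629 = 4.8021 m

4.8021 m


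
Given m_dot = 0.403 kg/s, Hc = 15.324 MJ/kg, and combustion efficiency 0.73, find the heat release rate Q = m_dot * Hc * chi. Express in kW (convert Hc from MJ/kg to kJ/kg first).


Hc = 15.324 MJ/kg = 15.324 * 1000 kJ/kg = 15324 kJ/kg
Q = 0.403 kg/s * 15324 kJ/kg * 0.73 = 4508.2 kW

4508.2 kW


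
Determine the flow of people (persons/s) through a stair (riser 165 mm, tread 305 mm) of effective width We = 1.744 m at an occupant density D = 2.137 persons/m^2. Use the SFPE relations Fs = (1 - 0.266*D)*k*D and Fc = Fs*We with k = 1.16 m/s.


1 - 0.266*D = 1 - 0.266*2.137 = 0.43156
Fs = 0.43156 * 1.16 * 2.137 = 1.0698 persons/(s*m)
Fc = 1.0698 * 1.744 = 1.8657 persons/s

1.8657 persons/s


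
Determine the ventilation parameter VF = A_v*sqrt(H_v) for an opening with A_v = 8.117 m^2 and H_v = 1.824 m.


sqrt(H_v) = 1.3506
VF = 8.117 * 1.3506 = 10.962 m^(5/2)

10.962 m^(5/2)


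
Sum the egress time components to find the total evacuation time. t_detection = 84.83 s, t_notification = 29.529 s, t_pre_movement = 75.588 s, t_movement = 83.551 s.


Total = 84.83 + 29.529 + 75.588 + 83.551 = 273.498 s

273.498 s


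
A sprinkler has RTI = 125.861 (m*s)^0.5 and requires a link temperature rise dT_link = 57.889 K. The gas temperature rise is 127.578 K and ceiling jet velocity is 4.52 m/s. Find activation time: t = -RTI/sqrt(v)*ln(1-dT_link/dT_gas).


dT_link/dT_gas = 0.45375
ln(1 - 0.45375) = -0.60469
t = -125.861 / sqrt(4.52) * -0.60469 = 35.797 s

35.797 s


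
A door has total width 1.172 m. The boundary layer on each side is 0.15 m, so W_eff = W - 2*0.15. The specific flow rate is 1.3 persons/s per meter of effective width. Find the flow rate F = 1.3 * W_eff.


W_eff = 1.172 - 0.30 = 0.872 m
F = 1.3 * 0.872 = 1.1336 persons/s

1.1336 persons/s


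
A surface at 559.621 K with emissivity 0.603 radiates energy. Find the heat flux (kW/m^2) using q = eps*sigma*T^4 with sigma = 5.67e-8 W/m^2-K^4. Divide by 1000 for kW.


T^4 = 9.8079e+10
q = 0.603 * 5.67e-8 * 9.8079e+10 / 1000 = 3.3533 kW/m^2

3.3533 kW/m^2


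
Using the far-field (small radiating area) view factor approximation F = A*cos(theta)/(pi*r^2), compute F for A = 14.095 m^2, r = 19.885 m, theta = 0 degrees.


cos(0 deg) = 1
pi*r^2 = 1242.2
F = 14.095 * 1 / 1242.2 = 0.011347

0.011347


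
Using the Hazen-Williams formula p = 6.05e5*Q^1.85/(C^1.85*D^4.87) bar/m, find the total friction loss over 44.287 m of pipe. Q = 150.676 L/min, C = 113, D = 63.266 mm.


Q^1.85 = 10700
C^1.85 = 6283.4
D^4.87 = 5.9115e+08
p/m = 0.0017428 bar/m
p_total = 0.0017428 * 44.287 = 0.077182 bar

0.077182 bar


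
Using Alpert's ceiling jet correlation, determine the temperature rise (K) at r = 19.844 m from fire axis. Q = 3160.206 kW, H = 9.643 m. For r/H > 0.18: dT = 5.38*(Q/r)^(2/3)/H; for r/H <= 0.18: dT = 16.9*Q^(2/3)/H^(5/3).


r/H = 19.844 / 9.643 = 2.0579
r/H > 0.18, so dT = 5.38*(Q/r)^(2/3)/H
Q/r = 159.25
(Q/r)^(2/3) = 29.380
dT = 5.38 * 29.380 / 9.643 = 16.392 K

16.392 K


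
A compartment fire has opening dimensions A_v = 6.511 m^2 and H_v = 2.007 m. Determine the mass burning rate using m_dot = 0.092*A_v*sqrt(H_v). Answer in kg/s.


sqrt(H_v) = 1.4167
m_dot = 0.092 * 6.511 * 1.4167 = 0.84861 kg/s

0.84861 kg/s


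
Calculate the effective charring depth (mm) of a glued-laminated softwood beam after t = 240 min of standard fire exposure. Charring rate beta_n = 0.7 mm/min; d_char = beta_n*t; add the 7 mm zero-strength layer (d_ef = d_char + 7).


d_char = 0.7 * 240 = 168 mm
d_ef = 168 + 1.0*7 = 175 mm

175 mm


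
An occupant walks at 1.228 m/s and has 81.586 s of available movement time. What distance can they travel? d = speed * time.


d = 1.228 * 81.586 = 100.19 m

100.19 m


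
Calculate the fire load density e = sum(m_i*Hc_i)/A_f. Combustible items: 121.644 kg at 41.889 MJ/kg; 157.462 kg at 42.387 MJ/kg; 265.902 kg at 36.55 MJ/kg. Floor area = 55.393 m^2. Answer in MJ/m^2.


Total energy = 121.644*41.889 + 157.462*42.387 + 265.902*36.55
= 5095.546 + 6674.342 + 9718.718
= 21488.61 MJ
e = 21488.61 / 55.393 = 387.93 MJ/m^2

387.93 MJ/m^2


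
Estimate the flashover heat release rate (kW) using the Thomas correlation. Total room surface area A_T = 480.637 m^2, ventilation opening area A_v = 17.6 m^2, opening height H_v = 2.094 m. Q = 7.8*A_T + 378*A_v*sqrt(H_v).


7.8*A_T = 3749.0
sqrt(H_v) = 1.4471
378*A_v*sqrt(H_v) = 9627.0
Q = 3749.0 + 9627.0 = 13376 kW

13376 kW


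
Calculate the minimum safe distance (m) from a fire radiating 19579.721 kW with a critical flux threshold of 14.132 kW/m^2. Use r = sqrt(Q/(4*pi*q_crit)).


4*pi*q_crit = 177.59
Q/(4*pi*q_crit) = 110.25
r = sqrt(110.25) = 10.500 m

10.500 m


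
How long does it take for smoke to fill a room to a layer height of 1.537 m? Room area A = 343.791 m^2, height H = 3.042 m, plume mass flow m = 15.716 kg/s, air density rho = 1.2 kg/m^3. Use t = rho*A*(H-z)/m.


H - z = 1.505 m
t = 1.2 * 343.791 * 1.505 / 15.716 = 39.507 s

39.507 s


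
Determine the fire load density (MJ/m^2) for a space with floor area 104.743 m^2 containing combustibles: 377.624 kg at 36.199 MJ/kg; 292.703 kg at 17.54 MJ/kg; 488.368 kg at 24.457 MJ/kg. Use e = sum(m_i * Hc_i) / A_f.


Total energy = 377.624*36.199 + 292.703*17.54 + 488.368*24.457
= 13669.61 + 5134.011 + 11944.02
= 30747.64 MJ
e = 30747.64 / 104.743 = 293.55 MJ/m^2

293.55 MJ/m^2


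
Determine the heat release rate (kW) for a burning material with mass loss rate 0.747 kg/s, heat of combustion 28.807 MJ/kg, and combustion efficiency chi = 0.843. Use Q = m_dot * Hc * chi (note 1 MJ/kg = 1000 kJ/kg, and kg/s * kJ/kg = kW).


Hc = 28.807 MJ/kg = 28.807 * 1000 kJ/kg = 28807 kJ/kg
Q = 0.747 kg/s * 28807 kJ/kg * 0.843 = 18140 kW

18140 kW


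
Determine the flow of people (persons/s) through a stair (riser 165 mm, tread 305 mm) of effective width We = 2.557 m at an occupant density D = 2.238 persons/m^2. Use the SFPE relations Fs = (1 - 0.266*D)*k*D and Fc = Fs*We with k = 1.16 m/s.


1 - 0.266*D = 1 - 0.266*2.238 = 0.40469
Fs = 0.40469 * 1.16 * 2.238 = 1.0506 persons/(s*m)
Fc = 1.0506 * 2.557 = 2.6864 persons/s

2.6864 persons/s


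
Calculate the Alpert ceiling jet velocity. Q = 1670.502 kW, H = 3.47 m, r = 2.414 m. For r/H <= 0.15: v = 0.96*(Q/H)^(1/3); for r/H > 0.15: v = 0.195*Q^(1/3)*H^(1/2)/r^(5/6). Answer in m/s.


r/H = 2.414 / 3.47 = 0.69568
r/H > 0.15, so v = 0.195*Q^(1/3)*H^(1/2)/r^(5/6)
Q^(1/3) = 11.865
H^(1/2) = 1.8628
r^(5/6) = 2.0842
v = 0.195 * 11.865 * 1.8628 / 2.0842 = 2.0679 m/s

2.0679 m/s


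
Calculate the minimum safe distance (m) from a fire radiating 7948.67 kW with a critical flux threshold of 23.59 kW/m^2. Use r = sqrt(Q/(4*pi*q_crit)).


4*pi*q_crit = 296.44
Q/(4*pi*q_crit) = 26.814
r = sqrt(26.814) = 5.1782 m

5.1782 m


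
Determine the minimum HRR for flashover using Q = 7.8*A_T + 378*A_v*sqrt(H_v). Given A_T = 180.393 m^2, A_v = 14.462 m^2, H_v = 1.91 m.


7.8*A_T = 1407.1
sqrt(H_v) = 1.3820
378*A_v*sqrt(H_v) = 7555.0
Q = 1407.1 + 7555.0 = 8962.1 kW

8962.1 kW


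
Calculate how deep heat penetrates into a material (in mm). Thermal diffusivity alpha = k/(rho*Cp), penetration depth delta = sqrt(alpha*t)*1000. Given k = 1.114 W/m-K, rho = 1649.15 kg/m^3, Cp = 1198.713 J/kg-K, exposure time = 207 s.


alpha = 1.114 / (1649.15 * 1198.713) = 5.6352e-07 m^2/s
alpha * t = 0.00011665
delta = sqrt(0.00011665) * 1000 = 10.800 mm

10.800 mm


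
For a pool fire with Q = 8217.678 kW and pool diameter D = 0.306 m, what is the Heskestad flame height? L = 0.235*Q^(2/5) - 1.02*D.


Q^(2/5) = 36.804
0.235 * Q^(2/5) = 8.6490
1.02 * D = 0.31212
L = 8.3369 m

8.3369 m


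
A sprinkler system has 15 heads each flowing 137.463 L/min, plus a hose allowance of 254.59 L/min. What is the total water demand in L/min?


Sprinkler demand = 15 * 137.463 = 2061.945 L/min
Total = 2061.945 + 254.59 = 2316.535 L/min

2316.535 L/min


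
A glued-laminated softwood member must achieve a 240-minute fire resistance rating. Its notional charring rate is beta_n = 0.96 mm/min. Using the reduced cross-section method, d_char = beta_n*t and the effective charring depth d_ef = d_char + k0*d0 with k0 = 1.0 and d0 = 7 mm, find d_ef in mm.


d_char = 0.96 * 240 = 230.4 mm
d_ef = 230.4 + 1.0*7 = 237.4 mm

237.4 mm


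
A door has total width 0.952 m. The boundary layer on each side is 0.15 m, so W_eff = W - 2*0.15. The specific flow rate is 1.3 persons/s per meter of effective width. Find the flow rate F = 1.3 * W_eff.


W_eff = 0.952 - 0.30 = 0.652 m
F = 1.3 * 0.652 = 0.84760 persons/s

0.84760 persons/s


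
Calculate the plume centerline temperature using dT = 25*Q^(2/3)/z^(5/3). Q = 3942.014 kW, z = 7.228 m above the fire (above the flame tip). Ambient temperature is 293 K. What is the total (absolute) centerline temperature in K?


Q^(2/3) = 249.54
z^(5/3) = 27.021
dT = 25 * 249.54 / 27.021 = 230.88 K
T = 293 + 230.88 = 523.88 K

523.88 K


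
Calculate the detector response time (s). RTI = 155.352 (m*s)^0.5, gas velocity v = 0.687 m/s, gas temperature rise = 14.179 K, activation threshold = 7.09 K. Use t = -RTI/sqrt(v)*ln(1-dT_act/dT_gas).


dT_act/dT_gas = 0.50004
ln(1 - 0.50004) = -0.69322
t = -155.352 / sqrt(0.687) * -0.69322 = 129.93 s

129.93 s


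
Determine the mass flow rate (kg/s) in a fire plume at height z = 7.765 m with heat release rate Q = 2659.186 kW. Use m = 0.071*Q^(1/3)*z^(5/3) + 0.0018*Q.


Q^(1/3) = 13.854
z^(5/3) = 30.449
First term = 0.071 * 13.854 * 30.449 = 29.951
Second term = 0.0018 * 2659.186 = 4.7865
m = 34.737 kg/s

34.737 kg/s


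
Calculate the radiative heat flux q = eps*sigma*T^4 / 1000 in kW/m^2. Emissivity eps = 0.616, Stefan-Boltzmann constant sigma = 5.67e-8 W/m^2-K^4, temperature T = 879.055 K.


T^4 = 5.9712e+11
q = 0.616 * 5.67e-8 * 5.9712e+11 / 1000 = 20.856 kW/m^2

20.856 kW/m^2


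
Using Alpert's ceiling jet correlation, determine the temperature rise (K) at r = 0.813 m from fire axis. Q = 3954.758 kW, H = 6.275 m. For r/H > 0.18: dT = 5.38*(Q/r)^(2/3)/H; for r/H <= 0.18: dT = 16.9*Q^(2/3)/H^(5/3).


r/H = 0.813 / 6.275 = 0.12956
r/H <= 0.18, so dT = 16.9*Q^(2/3)/H^(5/3)
Q^(2/3) = 250.08
H^(5/3) = 21.348
dT = 16.9 * 250.08 / 21.348 = 197.98 K

197.98 K


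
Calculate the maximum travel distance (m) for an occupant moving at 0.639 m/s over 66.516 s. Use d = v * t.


d = 0.639 * 66.516 = 42.504 m

42.504 m


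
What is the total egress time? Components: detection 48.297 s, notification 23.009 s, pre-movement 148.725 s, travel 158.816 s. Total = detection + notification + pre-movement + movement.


Total = 48.297 + 23.009 + 148.725 + 158.816 = 378.847 s

378.847 s


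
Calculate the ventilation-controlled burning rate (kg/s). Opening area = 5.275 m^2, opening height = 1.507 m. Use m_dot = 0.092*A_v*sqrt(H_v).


sqrt(H_v) = 1.2276
m_dot = 0.092 * 5.275 * 1.2276 = 0.59575 kg/s

0.59575 kg/s


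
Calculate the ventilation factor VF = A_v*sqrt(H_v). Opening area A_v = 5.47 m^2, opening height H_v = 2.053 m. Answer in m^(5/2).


sqrt(H_v) = 1.4328
VF = 5.47 * 1.4328 = 7.8376 m^(5/2)

7.8376 m^(5/2)


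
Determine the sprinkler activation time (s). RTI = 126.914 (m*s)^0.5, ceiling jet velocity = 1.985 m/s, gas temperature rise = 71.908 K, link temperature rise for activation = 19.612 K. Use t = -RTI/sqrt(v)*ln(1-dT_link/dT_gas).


dT_link/dT_gas = 0.27274
ln(1 - 0.27274) = -0.31847
t = -126.914 / sqrt(1.985) * -0.31847 = 28.688 s

28.688 s


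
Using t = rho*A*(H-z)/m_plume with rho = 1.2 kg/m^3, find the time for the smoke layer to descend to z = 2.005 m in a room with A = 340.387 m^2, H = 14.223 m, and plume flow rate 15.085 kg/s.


H - z = 12.218 m
t = 1.2 * 340.387 * 12.218 / 15.085 = 330.83 s

330.83 s


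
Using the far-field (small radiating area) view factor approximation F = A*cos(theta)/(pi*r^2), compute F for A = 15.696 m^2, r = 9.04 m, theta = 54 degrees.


cos(54 deg) = 0.58779
pi*r^2 = 256.74
F = 15.696 * 0.58779 / 256.74 = 0.035935

0.035935


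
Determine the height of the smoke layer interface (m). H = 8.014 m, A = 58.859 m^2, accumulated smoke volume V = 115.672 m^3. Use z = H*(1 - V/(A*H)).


V/(A*H) = 0.24523
1 - 0.24523 = 0.75477
z = 8.014 * 0.75477 = 6.0488 m

6.0488 m


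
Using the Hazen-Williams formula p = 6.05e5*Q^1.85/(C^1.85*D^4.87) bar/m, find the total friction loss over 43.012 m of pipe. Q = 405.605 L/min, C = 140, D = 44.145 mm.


Q^1.85 = 66833
C^1.85 = 9339.8
D^4.87 = 1.0246e+08
p/m = 0.042251 bar/m
p_total = 0.042251 * 43.012 = 1.8173 bar

1.8173 bar


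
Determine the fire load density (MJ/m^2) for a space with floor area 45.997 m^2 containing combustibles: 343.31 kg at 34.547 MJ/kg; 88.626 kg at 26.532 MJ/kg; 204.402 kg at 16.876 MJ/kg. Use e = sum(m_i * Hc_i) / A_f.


Total energy = 343.31*34.547 + 88.626*26.532 + 204.402*16.876
= 11860.33 + 2351.425 + 3449.488
= 17661.24 MJ
e = 17661.24 / 45.997 = 383.97 MJ/m^2

383.97 MJ/m^2


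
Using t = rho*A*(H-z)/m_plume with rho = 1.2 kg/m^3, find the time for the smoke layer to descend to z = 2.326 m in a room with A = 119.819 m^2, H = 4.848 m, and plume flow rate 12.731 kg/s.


H - z = 2.522 m
t = 1.2 * 119.819 * 2.522 / 12.731 = 28.483 s

28.483 s


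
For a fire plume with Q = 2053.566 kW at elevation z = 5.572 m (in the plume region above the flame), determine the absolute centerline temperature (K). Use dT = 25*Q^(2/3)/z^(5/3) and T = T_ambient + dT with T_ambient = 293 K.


Q^(2/3) = 161.56
z^(5/3) = 17.513
dT = 25 * 161.56 / 17.513 = 230.64 K
T = 293 + 230.64 = 523.64 K

523.64 K


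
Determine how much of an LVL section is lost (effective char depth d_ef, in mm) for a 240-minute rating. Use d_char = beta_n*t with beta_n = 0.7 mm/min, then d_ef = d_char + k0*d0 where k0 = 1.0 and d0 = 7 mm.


d_char = 0.7 * 240 = 168 mm
d_ef = 168 + 1.0*7 = 175 mm

175 mm


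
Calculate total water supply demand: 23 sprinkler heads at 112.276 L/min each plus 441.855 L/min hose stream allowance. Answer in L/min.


Sprinkler demand = 23 * 112.276 = 2582.348 L/min
Total = 2582.348 + 441.855 = 3024.203 L/min

3024.203 L/min


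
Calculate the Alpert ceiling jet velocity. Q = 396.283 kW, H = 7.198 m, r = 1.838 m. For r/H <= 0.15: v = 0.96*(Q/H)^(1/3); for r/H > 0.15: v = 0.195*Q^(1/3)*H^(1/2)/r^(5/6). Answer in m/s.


r/H = 1.838 / 7.198 = 0.25535
r/H > 0.15, so v = 0.195*Q^(1/3)*H^(1/2)/r^(5/6)
Q^(1/3) = 7.3452
H^(1/2) = 2.6829
r^(5/6) = 1.6607
v = 0.195 * 7.3452 * 2.6829 / 1.6607 = 2.3140 m/s

2.3140 m/s


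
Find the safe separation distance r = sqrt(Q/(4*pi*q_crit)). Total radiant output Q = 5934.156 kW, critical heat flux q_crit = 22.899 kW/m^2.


4*pi*q_crit = 287.76
Q/(4*pi*q_crit) = 20.622
r = sqrt(20.622) = 4.5412 m

4.5412 m


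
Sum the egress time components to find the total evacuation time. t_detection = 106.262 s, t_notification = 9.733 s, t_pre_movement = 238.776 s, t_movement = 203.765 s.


Total = 106.262 + 9.733 + 238.776 + 203.765 = 558.536 s

558.536 s


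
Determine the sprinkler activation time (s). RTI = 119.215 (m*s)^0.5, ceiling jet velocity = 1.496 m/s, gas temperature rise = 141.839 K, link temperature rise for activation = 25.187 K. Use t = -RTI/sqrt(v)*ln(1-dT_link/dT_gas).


dT_link/dT_gas = 0.17757
ln(1 - 0.17757) = -0.19550
t = -119.215 / sqrt(1.496) * -0.19550 = 19.055 s

19.055 s


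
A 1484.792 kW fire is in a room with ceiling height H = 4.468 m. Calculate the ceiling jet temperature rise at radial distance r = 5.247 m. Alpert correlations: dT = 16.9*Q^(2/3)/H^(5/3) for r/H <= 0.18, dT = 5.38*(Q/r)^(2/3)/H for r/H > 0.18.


r/H = 5.247 / 4.468 = 1.1744
r/H > 0.18, so dT = 5.38*(Q/r)^(2/3)/H
Q/r = 282.98
(Q/r)^(2/3) = 43.103
dT = 5.38 * 43.103 / 4.468 = 51.901 K

51.901 K


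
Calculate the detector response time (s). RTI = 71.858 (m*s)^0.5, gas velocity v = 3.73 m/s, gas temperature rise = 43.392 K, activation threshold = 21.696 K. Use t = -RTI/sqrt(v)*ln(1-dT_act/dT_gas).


dT_act/dT_gas = 0.5
ln(1 - 0.5) = -0.69315
t = -71.858 / sqrt(3.73) * -0.69315 = 25.790 s

25.790 s


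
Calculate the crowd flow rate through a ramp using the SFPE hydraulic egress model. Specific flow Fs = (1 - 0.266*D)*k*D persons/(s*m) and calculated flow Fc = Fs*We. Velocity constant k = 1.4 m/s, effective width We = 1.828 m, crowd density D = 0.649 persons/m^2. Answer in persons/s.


1 - 0.266*D = 1 - 0.266*0.649 = 0.82737
Fs = 0.82737 * 1.4 * 0.649 = 0.75174 persons/(s*m)
Fc = 0.75174 * 1.828 = 1.3742 persons/s

1.3742 persons/s


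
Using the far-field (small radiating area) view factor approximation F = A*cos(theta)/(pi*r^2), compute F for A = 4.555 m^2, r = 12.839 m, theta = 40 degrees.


cos(40 deg) = 0.76604
pi*r^2 = 517.86
F = 4.555 * 0.76604 / 517.86 = 0.0067380

0.0067380


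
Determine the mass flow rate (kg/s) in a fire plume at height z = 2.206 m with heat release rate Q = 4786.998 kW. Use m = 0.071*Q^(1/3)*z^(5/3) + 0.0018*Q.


Q^(1/3) = 16.853
z^(5/3) = 3.7383
First term = 0.071 * 16.853 * 3.7383 = 4.4732
Second term = 0.0018 * 4786.998 = 8.6166
m = 13.090 kg/s

13.090 kg/s


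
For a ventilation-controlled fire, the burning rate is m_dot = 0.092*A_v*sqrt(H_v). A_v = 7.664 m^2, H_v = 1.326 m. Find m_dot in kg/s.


sqrt(H_v) = 1.1515
m_dot = 0.092 * 7.664 * 1.1515 = 0.81192 kg/s

0.81192 kg/s


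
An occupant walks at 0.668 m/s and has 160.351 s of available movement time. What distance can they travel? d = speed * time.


d = 0.668 * 160.351 = 107.11 m

107.11 m


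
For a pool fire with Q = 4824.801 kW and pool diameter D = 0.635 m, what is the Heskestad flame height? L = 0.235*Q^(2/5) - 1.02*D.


Q^(2/5) = 29.743
0.235 * Q^(2/5) = 6.9897
1.02 * D = 0.64770
L = 6.3420 m

6.3420 m


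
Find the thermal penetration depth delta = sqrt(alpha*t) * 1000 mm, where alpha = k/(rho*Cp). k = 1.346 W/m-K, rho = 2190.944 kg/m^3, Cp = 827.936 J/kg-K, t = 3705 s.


alpha = 1.346 / (2190.944 * 827.936) = 7.4202e-07 m^2/s
alpha * t = 0.0027492
delta = sqrt(0.0027492) * 1000 = 52.433 mm

52.433 mm


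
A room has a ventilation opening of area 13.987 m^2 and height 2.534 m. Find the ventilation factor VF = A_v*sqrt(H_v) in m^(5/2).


sqrt(H_v) = 1.5919
VF = 13.987 * 1.5919 = 22.265 m^(5/2)

22.265 m^(5/2)


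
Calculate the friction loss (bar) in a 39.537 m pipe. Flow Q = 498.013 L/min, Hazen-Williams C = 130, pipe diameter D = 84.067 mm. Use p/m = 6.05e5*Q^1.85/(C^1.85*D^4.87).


Q^1.85 = 97700
C^1.85 = 8143.2
D^4.87 = 2.3601e+09
p/m = 0.0030756 bar/m
p_total = 0.0030756 * 39.537 = 0.12160 bar

0.12160 bar


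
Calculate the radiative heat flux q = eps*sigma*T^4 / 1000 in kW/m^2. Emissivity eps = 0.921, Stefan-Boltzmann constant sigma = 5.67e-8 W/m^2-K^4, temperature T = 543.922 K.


T^4 = 8.7528e+10
q = 0.921 * 5.67e-8 * 8.7528e+10 / 1000 = 4.5708 kW/m^2

4.5708 kW/m^2


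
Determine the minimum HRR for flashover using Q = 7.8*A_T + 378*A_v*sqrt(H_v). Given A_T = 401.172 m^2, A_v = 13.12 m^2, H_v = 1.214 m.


7.8*A_T = 3129.1
sqrt(H_v) = 1.1018
378*A_v*sqrt(H_v) = 5464.3
Q = 3129.1 + 5464.3 = 8593.4 kW

8593.4 kW


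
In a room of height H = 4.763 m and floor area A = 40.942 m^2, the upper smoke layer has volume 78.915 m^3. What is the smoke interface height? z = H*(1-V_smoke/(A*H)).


V/(A*H) = 0.40468
1 - 0.40468 = 0.59532
z = 4.763 * 0.59532 = 2.8355 m

2.8355 m


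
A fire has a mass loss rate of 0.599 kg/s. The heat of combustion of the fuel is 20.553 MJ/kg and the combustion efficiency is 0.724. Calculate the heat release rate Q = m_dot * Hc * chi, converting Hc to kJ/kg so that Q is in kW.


Hc = 20.553 MJ/kg = 20.553 * 1000 kJ/kg = 20553 kJ/kg
Q = 0.599 kg/s * 20553 kJ/kg * 0.724 = 8913.3 kW

8913.3 kW


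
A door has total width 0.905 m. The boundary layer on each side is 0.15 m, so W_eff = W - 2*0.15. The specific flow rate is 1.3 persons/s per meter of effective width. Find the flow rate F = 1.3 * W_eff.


W_eff = 0.905 - 0.30 = 0.605 m
F = 1.3 * 0.605 = 0.78650 persons/s

0.78650 persons/s


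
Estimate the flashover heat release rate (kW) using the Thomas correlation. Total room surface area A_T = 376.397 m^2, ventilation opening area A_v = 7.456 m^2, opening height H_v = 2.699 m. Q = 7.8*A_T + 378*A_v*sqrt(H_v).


7.8*A_T = 2935.9
sqrt(H_v) = 1.6429
378*A_v*sqrt(H_v) = 4630.2
Q = 2935.9 + 4630.2 = 7566.1 kW

7566.1 kW


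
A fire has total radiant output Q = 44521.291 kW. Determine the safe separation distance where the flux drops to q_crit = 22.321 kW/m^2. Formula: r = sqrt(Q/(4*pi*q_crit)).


4*pi*q_crit = 280.49
Q/(4*pi*q_crit) = 158.72
r = sqrt(158.72) = 12.599 m

12.599 m


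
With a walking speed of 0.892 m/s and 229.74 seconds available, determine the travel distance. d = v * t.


d = 0.892 * 229.74 = 204.93 m

204.93 m


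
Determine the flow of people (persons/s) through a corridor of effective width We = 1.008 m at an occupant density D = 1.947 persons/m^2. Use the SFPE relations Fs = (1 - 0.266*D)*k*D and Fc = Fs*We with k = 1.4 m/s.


1 - 0.266*D = 1 - 0.266*1.947 = 0.48210
Fs = 0.48210 * 1.4 * 1.947 = 1.3141 persons/(s*m)
Fc = 1.3141 * 1.008 = 1.3246 persons/s

1.3246 persons/s


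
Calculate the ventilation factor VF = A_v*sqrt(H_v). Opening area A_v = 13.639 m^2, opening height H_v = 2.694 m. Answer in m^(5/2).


sqrt(H_v) = 1.6413
VF = 13.639 * 1.6413 = 22.386 m^(5/2)

22.386 m^(5/2)


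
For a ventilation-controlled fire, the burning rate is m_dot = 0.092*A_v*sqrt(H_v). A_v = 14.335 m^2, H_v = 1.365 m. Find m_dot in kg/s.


sqrt(H_v) = 1.1683
m_dot = 0.092 * 14.335 * 1.1683 = 1.5408 kg/s

1.5408 kg/s


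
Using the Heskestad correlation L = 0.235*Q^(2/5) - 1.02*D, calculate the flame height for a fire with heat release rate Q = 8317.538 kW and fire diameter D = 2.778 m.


Q^(2/5) = 36.983
0.235 * Q^(2/5) = 8.6909
1.02 * D = 2.8336
L = 5.8574 m

5.8574 m


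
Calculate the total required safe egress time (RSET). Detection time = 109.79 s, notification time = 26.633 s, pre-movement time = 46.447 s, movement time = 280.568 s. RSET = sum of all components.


Total = 109.79 + 26.633 + 46.447 + 280.568 = 463.438 s

463.438 s


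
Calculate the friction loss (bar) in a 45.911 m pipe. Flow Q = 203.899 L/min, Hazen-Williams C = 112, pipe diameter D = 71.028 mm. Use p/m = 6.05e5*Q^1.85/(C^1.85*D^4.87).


Q^1.85 = 18725
C^1.85 = 6180.9
D^4.87 = 1.0386e+09
p/m = 0.0017646 bar/m
p_total = 0.0017646 * 45.911 = 0.081017 bar

0.081017 bar


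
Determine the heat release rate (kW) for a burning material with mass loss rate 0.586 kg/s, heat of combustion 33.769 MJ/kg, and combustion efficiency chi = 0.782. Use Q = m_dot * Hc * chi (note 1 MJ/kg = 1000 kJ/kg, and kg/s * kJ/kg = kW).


Hc = 33.769 MJ/kg = 33.769 * 1000 kJ/kg = 33769 kJ/kg
Q = 0.586 kg/s * 33769 kJ/kg * 0.782 = 15475 kW

15475 kW


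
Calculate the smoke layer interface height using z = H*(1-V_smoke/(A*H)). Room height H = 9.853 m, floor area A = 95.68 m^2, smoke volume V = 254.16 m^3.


V/(A*H) = 0.26960
1 - 0.26960 = 0.73040
z = 9.853 * 0.73040 = 7.1966 m

7.1966 m


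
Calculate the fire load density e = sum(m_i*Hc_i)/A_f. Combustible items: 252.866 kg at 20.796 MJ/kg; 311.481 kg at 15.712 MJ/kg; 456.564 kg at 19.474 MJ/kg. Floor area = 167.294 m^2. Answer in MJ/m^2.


Total energy = 252.866*20.796 + 311.481*15.712 + 456.564*19.474
= 5258.601 + 4893.989 + 8891.127
= 19043.72 MJ
e = 19043.72 / 167.294 = 113.83 MJ/m^2

113.83 MJ/m^2


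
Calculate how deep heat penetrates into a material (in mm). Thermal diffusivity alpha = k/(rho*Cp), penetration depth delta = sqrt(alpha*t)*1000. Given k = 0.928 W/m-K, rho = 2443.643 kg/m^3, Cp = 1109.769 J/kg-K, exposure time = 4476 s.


alpha = 0.928 / (2443.643 * 1109.769) = 3.4220e-07 m^2/s
alpha * t = 0.0015317
delta = sqrt(0.0015317) * 1000 = 39.137 mm

39.137 mm


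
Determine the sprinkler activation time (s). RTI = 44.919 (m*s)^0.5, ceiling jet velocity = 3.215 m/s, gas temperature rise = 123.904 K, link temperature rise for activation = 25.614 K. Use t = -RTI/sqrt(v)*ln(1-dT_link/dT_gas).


dT_link/dT_gas = 0.20672
ln(1 - 0.20672) = -0.23158
t = -44.919 / sqrt(3.215) * -0.23158 = 5.8016 s

5.8016 s


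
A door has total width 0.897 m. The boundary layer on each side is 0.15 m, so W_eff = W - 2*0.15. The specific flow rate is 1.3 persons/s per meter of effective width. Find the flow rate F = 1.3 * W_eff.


W_eff = 0.897 - 0.30 = 0.597 m
F = 1.3 * 0.597 = 0.77610 persons/s

0.77610 persons/s


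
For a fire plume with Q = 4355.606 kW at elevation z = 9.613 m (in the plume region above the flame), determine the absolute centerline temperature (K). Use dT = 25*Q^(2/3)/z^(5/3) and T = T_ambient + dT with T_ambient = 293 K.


Q^(2/3) = 266.71
z^(5/3) = 43.461
dT = 25 * 266.71 / 43.461 = 153.42 K
T = 293 + 153.42 = 446.42 K

446.42 K


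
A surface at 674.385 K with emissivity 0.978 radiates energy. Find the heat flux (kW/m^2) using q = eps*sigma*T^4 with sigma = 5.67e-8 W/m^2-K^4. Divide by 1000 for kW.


T^4 = 2.0684e+11
q = 0.978 * 5.67e-8 * 2.0684e+11 / 1000 = 11.470 kW/m^2

11.470 kW/m^2


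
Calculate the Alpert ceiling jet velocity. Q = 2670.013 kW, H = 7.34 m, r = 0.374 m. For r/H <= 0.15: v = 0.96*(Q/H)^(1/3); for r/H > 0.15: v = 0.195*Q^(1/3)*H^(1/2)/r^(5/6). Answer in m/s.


r/H = 0.374 / 7.34 = 0.050954
r/H <= 0.15, so v = 0.96*(Q/H)^(1/3)
Q/H = 363.76
(Q/H)^(1/3) = 7.1385
v = 0.96 * 7.1385 = 6.8529 m/s

6.8529 m/s


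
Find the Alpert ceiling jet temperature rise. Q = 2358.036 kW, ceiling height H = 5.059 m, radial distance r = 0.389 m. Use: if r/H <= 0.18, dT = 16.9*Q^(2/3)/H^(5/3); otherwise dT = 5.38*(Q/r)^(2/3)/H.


r/H = 0.389 / 5.059 = 0.076893
r/H <= 0.18, so dT = 16.9*Q^(2/3)/H^(5/3)
Q^(2/3) = 177.16
H^(5/3) = 14.909
dT = 16.9 * 177.16 / 14.909 = 200.82 K

200.82 K


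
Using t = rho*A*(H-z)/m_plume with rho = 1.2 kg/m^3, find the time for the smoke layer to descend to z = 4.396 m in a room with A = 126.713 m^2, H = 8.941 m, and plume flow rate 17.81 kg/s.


H - z = 4.545 m
t = 1.2 * 126.713 * 4.545 / 17.81 = 38.804 s

38.804 s


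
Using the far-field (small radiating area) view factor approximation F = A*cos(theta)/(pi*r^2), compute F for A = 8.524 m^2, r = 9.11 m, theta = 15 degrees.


cos(15 deg) = 0.96593
pi*r^2 = 260.73
F = 8.524 * 0.96593 / 260.73 = 0.031579

0.031579


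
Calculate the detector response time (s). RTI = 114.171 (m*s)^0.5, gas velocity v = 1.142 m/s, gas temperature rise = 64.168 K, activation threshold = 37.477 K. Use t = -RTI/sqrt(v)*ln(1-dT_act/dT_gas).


dT_act/dT_gas = 0.58405
ln(1 - 0.58405) = -0.87718
t = -114.171 / sqrt(1.142) * -0.87718 = 93.715 s

93.715 s


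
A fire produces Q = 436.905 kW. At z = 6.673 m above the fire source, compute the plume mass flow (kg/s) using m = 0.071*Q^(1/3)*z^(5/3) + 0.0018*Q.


Q^(1/3) = 7.5880
z^(5/3) = 23.652
First term = 0.071 * 7.5880 * 23.652 = 12.743
Second term = 0.0018 * 436.905 = 0.78643
m = 13.529 kg/s

13.529 kg/s


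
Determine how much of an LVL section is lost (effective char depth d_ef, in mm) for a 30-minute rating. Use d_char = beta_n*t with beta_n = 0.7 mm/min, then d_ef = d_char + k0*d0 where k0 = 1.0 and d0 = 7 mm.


d_char = 0.7 * 30 = 21 mm
d_ef = 21 + 1.0*7 = 28 mm

28 mm


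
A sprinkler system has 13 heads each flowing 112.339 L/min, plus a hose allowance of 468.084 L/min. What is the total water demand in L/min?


Sprinkler demand = 13 * 112.339 = 1460.407 L/min
Total = 1460.407 + 468.084 = 1928.491 L/min

1928.491 L/min


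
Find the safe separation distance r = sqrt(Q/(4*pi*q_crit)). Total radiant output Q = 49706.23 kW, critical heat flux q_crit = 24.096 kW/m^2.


4*pi*q_crit = 302.80
Q/(4*pi*q_crit) = 164.16
r = sqrt(164.16) = 12.812 m

12.812 m


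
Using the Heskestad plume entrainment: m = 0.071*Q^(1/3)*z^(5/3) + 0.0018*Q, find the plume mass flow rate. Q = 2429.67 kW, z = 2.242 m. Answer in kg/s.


Q^(1/3) = 13.444
z^(5/3) = 3.8405
First term = 0.071 * 13.444 * 3.8405 = 3.6658
Second term = 0.0018 * 2429.67 = 4.3734
m = 8.0392 kg/s

8.0392 kg/s


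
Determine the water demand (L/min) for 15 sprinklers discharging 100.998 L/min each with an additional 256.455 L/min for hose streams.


Sprinkler demand = 15 * 100.998 = 1514.97 L/min
Total = 1514.97 + 256.455 = 1771.425 L/min

1771.425 L/min


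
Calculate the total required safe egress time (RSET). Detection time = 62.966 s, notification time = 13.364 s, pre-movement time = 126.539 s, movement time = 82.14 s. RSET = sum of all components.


Total = 62.966 + 13.364 + 126.539 + 82.14 = 285.009 s

285.009 s


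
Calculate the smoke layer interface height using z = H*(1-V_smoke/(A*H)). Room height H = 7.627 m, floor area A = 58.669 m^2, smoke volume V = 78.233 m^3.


V/(A*H) = 0.17483
1 - 0.17483 = 0.82517
z = 7.627 * 0.82517 = 6.2935 m

6.2935 m


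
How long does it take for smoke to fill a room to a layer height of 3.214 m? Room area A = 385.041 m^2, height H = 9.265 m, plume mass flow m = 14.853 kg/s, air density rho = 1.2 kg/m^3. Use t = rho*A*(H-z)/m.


H - z = 6.051 m
t = 1.2 * 385.041 * 6.051 / 14.853 = 188.24 s

188.24 s


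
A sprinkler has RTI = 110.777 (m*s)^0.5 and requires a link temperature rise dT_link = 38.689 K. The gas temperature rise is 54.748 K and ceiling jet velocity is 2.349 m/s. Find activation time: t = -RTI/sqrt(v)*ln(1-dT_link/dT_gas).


dT_link/dT_gas = 0.70667
ln(1 - 0.70667) = -1.2265
t = -110.777 / sqrt(2.349) * -1.2265 = 88.647 s

88.647 s


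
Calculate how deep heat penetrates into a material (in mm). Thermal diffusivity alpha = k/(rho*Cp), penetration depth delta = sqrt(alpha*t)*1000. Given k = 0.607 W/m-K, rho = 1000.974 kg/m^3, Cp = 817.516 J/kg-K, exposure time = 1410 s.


alpha = 0.607 / (1000.974 * 817.516) = 7.4177e-07 m^2/s
alpha * t = 0.0010459
delta = sqrt(0.0010459) * 1000 = 32.340 mm

32.340 mm


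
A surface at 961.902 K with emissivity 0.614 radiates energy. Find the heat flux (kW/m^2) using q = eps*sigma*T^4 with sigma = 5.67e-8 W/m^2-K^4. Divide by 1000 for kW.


T^4 = 8.5610e+11
q = 0.614 * 5.67e-8 * 8.5610e+11 / 1000 = 29.804 kW/m^2

29.804 kW/m^2


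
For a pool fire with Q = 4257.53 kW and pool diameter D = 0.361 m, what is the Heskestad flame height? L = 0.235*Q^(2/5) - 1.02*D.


Q^(2/5) = 28.292
0.235 * Q^(2/5) = 6.6486
1.02 * D = 0.36822
L = 6.2804 m

6.2804 m


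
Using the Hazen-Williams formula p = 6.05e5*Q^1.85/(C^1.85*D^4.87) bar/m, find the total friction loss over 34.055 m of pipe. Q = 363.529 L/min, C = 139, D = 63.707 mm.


Q^1.85 = 54575
C^1.85 = 9216.7
D^4.87 = 6.1149e+08
p/m = 0.0058585 bar/m
p_total = 0.0058585 * 34.055 = 0.19951 bar

0.19951 bar


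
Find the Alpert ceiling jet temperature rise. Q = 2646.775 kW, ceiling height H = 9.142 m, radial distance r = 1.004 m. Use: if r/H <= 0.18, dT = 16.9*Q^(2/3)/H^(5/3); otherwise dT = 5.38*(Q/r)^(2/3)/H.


r/H = 1.004 / 9.142 = 0.10982
r/H <= 0.18, so dT = 16.9*Q^(2/3)/H^(5/3)
Q^(2/3) = 191.34
H^(5/3) = 39.970
dT = 16.9 * 191.34 / 39.970 = 80.903 K

80.903 K


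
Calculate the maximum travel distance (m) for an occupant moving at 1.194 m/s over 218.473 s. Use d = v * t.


d = 1.194 * 218.473 = 260.86 m

260.86 m
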